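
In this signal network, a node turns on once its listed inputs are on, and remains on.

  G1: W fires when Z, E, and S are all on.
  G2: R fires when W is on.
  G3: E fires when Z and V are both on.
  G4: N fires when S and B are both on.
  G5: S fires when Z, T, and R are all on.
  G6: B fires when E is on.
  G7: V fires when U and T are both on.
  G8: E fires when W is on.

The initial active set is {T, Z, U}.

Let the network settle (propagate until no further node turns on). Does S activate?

S would need Z, T, and R (G5), but R never turns on.

No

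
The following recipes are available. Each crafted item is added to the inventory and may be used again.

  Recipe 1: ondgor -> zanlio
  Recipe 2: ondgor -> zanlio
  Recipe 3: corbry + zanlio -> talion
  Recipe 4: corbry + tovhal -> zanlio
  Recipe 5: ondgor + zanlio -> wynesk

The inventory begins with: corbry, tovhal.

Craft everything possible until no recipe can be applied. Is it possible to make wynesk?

wynesk would need ondgor and zanlio (Recipe 5), but ondgor is never obtained.

No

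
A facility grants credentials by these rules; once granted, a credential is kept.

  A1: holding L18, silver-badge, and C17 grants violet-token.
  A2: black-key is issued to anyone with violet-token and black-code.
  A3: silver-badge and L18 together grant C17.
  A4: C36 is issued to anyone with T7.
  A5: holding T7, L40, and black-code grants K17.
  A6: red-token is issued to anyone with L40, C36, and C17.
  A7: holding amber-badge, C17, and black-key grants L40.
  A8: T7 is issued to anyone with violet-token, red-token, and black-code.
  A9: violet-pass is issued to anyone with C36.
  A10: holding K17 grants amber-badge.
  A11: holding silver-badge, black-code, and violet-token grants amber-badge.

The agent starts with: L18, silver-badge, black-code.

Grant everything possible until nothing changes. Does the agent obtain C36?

No

C36 would need T7 (A4), but T7 is never granted.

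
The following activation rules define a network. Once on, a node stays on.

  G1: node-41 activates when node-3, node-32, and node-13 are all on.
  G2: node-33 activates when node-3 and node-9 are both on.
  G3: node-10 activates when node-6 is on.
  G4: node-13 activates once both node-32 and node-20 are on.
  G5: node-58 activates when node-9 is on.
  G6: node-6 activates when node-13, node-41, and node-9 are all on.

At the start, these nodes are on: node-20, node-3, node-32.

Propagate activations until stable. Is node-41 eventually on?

G4: node-32 and node-20 on → node-13 on.
G1: node-3, node-32, and node-13 on → node-41 on.

Yes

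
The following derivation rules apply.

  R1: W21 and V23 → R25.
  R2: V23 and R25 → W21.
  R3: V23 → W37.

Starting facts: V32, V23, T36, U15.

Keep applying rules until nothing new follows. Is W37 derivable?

V23 holds, so W37 follows (R3).

Yes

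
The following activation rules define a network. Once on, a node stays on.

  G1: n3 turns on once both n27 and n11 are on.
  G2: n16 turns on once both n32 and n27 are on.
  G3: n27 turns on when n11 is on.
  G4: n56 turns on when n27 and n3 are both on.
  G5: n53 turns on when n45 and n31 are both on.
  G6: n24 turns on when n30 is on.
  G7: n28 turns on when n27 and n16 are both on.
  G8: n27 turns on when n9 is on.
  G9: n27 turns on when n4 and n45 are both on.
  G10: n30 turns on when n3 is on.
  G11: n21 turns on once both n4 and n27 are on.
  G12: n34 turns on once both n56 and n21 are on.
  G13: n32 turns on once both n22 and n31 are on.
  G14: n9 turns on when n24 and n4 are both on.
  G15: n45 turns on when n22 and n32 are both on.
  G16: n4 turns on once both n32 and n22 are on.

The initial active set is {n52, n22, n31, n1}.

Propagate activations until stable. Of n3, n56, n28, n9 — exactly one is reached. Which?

n22 and n31 are on, so n32 turns on (G13).
n22 and n32 are on, so n45 turns on (G15).
G16: n32 and n22 on → n4 on.
G9: n4 and n45 on → n27 on.
G2: n32 and n27 on → n16 on.
n27 and n16 are on, so n28 turns on (G7).
n9 would need n24 and n4 (G14), but n24 never turns on. n3 would need n27 and n11 (G1), but n11 never turns on. n56 would need n27 and n3 (G4), but n3 never turns on.

n28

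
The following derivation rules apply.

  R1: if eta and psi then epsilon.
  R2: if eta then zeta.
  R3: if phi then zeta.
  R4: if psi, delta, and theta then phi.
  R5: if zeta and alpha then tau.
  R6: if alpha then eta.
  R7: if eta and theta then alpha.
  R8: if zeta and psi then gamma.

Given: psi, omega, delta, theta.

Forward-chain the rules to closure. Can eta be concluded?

No

eta would need alpha (R6), but alpha is never established.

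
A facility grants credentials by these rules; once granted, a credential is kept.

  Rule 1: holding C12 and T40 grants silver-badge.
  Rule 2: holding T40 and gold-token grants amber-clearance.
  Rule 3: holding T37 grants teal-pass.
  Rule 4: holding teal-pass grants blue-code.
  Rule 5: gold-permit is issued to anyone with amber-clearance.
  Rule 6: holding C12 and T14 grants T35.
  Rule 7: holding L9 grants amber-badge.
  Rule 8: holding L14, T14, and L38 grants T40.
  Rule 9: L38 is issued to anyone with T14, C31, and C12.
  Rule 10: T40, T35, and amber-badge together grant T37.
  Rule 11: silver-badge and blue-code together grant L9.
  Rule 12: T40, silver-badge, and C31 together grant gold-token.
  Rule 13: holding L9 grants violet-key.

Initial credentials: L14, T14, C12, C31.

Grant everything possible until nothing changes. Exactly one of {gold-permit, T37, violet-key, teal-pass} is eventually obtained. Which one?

gold-permit

Holding T14, C31, and C12 grants L38 (Rule 9).
Holding L14, T14, and L38 grants T40 (Rule 8).
Holding C12 and T40 grants silver-badge (Rule 1).
Holding T40, silver-badge, and C31 grants gold-token (Rule 12).
Holding T40 and gold-token grants amber-clearance (Rule 2).
Holding amber-clearance grants gold-permit (Rule 5).
teal-pass would need T37 (Rule 3), but T37 is never granted. T37 would need T40, T35, and amber-badge (Rule 10), but amber-badge is never granted. violet-key would need L9 (Rule 13), but L9 is never granted.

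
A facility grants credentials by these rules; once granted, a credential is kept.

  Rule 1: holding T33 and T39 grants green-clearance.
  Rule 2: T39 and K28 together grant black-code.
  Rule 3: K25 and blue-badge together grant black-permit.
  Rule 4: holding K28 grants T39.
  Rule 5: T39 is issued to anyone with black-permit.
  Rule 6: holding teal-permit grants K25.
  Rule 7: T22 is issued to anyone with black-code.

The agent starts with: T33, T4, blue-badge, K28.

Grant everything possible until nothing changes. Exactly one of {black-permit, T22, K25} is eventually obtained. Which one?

T22

Holding K28 grants T39 (Rule 4).
Holding T39 and K28 grants black-code (Rule 2).
Holding black-code grants T22 (Rule 7).
K25 would need teal-permit (Rule 6), but teal-permit is never granted. black-permit would need K25 and blue-badge (Rule 3), but K25 is never granted.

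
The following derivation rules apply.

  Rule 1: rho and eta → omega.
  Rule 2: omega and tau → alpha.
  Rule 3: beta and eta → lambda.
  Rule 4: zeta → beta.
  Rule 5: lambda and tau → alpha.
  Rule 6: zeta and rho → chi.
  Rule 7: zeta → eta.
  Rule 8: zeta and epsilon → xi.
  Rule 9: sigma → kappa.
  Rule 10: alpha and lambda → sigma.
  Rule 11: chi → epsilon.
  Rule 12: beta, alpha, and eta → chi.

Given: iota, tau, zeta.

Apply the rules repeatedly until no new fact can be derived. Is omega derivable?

omega would need rho and eta (Rule 1), but rho is never established.

No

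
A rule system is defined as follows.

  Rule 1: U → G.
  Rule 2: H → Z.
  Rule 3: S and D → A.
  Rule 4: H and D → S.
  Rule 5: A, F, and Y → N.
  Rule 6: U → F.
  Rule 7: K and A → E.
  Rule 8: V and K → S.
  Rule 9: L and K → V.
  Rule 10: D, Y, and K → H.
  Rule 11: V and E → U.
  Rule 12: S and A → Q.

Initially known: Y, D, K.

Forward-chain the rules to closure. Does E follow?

D, Y, and K hold, so H follows (Rule 10).
H and D hold, so S follows (Rule 4).
From S and D, Rule 3 gives A.
From K and A, Rule 7 gives E.

Yes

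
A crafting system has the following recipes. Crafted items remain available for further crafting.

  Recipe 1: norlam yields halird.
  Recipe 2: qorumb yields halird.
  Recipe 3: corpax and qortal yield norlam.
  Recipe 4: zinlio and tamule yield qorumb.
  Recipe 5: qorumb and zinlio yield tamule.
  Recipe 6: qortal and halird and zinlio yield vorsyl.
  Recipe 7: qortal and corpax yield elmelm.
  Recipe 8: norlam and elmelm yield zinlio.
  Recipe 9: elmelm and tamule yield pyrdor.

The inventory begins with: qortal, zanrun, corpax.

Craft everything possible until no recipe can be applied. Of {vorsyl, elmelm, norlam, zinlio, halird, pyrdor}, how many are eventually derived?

Using Recipe 7, qortal and corpax make elmelm.
corpax and qortal → norlam (Recipe 3).
norlam → halird (Recipe 1).
Using Recipe 8, norlam and elmelm make zinlio.
Using Recipe 6, qortal, halird, and zinlio make vorsyl.
vorsyl: reached.
elmelm: reached.
norlam: reached.
zinlio: reached.
halird: reached.
pyrdor would need elmelm and tamule (Recipe 9), but tamule is never obtained.
Reached: vorsyl, elmelm, norlam, zinlio, and halird — 5 of the 6.

5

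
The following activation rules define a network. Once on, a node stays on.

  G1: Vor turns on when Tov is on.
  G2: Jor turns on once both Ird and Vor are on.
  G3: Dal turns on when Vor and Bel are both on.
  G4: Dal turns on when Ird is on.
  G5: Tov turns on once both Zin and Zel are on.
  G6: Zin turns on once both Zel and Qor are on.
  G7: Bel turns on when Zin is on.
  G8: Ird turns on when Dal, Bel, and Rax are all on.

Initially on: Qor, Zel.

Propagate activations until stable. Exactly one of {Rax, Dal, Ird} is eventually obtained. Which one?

Dal

G6: Zel and Qor on → Zin on.
Zin and Zel are on, so Tov turns on (G5).
G7: Zin on → Bel on.
G1: Tov on → Vor on.
G3: Vor and Bel on → Dal on.
No rule produces Rax, and it is not given. Ird would need Dal, Bel, and Rax (G8), but Rax never turns on.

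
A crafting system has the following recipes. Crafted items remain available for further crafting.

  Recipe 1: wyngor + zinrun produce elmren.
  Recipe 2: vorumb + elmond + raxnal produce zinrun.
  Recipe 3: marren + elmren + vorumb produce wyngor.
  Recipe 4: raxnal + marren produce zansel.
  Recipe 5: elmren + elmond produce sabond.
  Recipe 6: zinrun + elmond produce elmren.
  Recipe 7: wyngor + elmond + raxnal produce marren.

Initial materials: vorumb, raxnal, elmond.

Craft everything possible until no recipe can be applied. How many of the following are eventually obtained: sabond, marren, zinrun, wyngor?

Using Recipe 2, vorumb, elmond, and raxnal make zinrun.
zinrun + elmond → elmren (Recipe 6).
elmren + elmond → sabond (Recipe 5).
sabond: reached.
marren would need wyngor, elmond, and raxnal (Recipe 7), but wyngor is never obtained.
zinrun: reached.
wyngor would need marren, elmren, and vorumb (Recipe 3), but marren is never obtained.
Reached: sabond and zinrun — 2 of the 4.

2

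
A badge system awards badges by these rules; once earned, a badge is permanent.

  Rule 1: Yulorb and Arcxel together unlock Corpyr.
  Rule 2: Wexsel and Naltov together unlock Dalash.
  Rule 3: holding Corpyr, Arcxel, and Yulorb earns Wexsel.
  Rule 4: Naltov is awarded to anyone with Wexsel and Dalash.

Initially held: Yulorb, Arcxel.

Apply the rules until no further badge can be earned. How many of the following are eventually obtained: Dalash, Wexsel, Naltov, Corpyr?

With Yulorb and Arcxel, Corpyr is earned (Rule 1).
With Corpyr, Arcxel, and Yulorb, Wexsel is earned (Rule 3).
Dalash would need Wexsel and Naltov (Rule 2), but Naltov is never earned.
Wexsel: reached.
Naltov would need Wexsel and Dalash (Rule 4), but Dalash is never earned.
Corpyr: reached.
Reached: Wexsel and Corpyr — 2 of the 4.

2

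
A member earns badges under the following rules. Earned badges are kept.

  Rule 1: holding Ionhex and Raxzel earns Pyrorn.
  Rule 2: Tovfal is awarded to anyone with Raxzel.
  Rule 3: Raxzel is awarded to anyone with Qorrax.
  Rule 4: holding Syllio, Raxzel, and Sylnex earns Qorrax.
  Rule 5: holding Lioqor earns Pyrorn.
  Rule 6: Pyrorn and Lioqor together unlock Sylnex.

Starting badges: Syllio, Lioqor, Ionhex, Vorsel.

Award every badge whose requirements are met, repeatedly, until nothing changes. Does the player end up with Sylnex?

Yes

With Lioqor, Pyrorn is earned (Rule 5).
With Pyrorn and Lioqor, Sylnex is earned (Rule 6).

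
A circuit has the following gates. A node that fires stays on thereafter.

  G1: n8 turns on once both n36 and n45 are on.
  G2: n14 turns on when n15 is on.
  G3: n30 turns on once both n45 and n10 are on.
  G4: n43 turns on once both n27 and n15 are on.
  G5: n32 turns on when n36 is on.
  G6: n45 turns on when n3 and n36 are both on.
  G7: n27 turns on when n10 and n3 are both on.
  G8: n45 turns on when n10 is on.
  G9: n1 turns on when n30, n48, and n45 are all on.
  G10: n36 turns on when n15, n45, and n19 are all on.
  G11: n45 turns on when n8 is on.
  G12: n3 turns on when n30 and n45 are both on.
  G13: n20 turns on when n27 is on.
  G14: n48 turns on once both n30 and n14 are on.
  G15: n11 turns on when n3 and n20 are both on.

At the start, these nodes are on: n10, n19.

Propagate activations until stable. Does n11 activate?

Yes

G8: n10 on → n45 on.
G3: n45 and n10 on → n30 on.
G12: n30 and n45 on → n3 on.
n10 and n3 are on, so n27 turns on (G7).
G13: n27 on → n20 on.
n3 and n20 are on, so n11 turns on (G15).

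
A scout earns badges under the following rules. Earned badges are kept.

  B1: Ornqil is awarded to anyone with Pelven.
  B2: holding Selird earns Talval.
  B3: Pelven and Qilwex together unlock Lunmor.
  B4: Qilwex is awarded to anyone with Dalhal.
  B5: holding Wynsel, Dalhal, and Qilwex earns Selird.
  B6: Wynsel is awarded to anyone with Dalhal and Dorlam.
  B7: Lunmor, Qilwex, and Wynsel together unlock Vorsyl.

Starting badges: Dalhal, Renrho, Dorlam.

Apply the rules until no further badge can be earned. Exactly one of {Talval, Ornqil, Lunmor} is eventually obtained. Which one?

Talval

With Dalhal and Dorlam, Wynsel is earned (B6).
With Dalhal, Qilwex is earned (B4).
With Wynsel, Dalhal, and Qilwex, Selird is earned (B5).
With Selird, Talval is earned (B2).
Lunmor would need Pelven and Qilwex (B3), but Pelven is never earned. Ornqil would need Pelven (B1), but Pelven is never earned.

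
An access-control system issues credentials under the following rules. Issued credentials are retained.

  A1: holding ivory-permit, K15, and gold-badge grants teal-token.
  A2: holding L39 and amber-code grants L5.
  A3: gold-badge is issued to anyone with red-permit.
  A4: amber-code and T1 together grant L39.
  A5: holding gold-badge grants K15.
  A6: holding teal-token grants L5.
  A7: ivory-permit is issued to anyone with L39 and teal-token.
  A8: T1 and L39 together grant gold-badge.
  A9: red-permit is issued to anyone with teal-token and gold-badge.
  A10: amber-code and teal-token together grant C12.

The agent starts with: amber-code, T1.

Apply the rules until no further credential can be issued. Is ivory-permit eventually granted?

ivory-permit would need L39 and teal-token (A7), but teal-token is never granted.

No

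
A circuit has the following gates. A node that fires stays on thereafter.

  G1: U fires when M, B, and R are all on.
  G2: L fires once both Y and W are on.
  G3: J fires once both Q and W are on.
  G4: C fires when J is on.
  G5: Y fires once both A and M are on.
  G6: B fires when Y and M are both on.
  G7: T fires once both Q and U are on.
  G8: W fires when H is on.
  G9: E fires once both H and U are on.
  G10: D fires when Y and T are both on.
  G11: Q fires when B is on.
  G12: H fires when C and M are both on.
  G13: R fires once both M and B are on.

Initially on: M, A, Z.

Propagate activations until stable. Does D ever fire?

G5: A and M on → Y on.
Y and M are on, so B fires (G6).
M and B are on, so R fires (G13).
B is on, so Q fires (G11).
G1: M, B, and R on → U on.
G7: Q and U on → T on.
G10: Y and T on → D on.

Yes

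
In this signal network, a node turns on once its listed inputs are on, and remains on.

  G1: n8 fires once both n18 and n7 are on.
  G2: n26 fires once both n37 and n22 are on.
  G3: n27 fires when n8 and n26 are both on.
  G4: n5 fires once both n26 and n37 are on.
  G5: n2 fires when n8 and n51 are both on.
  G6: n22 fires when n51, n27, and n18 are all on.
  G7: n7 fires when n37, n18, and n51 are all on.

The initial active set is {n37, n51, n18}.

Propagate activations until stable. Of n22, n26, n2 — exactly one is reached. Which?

n2

G7: n37, n18, and n51 on → n7 on.
G1: n18 and n7 on → n8 on.
n8 and n51 are on, so n2 fires (G5).
n26 would need n37 and n22 (G2), but n22 never turns on. n22 would need n51, n27, and n18 (G6), but n27 never turns on.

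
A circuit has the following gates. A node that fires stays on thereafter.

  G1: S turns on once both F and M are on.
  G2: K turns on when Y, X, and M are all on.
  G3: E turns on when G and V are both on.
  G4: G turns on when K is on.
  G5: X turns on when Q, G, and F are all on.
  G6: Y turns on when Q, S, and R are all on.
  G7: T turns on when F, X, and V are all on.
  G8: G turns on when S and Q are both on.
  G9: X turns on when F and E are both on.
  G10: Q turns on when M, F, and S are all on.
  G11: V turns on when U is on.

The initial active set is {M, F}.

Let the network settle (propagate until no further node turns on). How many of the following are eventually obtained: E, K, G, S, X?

3

F and M are on, so S turns on (G1).
G10: M, F, and S on → Q on.
G8: S and Q on → G on.
Q, G, and F are on, so X turns on (G5).
E would need G and V (G3), but V never turns on.
K would need Y, X, and M (G2), but Y never turns on.
G: reached.
S: reached.
X: reached.
Reached: G, S, and X — 3 of the 5.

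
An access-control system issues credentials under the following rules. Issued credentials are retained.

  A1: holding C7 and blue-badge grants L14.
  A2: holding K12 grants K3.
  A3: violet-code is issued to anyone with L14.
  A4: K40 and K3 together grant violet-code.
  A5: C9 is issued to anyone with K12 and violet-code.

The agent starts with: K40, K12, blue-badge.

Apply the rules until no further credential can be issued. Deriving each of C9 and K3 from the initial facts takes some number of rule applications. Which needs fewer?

K3: Holding K12 grants K3 (A2). [1 rule application]
C9: Holding K12 grants K3 (A2). Holding K40 and K3 grants violet-code (A4). Holding K12 and violet-code grants C9 (A5). [3 rule applications]
K3 needs fewer.

K3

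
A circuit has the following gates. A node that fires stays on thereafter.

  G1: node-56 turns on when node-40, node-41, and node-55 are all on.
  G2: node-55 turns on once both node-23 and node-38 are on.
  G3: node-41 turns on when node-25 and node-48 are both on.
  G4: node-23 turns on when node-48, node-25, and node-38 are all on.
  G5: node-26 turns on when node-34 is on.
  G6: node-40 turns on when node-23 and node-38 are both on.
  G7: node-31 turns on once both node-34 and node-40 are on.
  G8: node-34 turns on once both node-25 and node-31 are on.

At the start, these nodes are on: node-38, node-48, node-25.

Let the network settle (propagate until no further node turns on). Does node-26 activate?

node-26 would need node-34 (G5), but node-34 never turns on.

No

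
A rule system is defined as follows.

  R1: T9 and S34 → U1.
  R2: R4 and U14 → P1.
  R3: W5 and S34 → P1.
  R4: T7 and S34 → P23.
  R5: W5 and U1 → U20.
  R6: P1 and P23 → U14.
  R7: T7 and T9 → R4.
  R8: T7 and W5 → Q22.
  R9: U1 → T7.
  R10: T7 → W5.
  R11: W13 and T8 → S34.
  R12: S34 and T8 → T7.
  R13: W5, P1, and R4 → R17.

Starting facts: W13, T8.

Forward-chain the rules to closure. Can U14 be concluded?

Yes

W13 and T8 hold, so S34 follows (R11).
S34 and T8 hold, so T7 follows (R12).
T7 and S34 hold, so P23 follows (R4).
From T7, R10 gives W5.
From W5 and S34, R3 gives P1.
P1 and P23 hold, so U14 follows (R6).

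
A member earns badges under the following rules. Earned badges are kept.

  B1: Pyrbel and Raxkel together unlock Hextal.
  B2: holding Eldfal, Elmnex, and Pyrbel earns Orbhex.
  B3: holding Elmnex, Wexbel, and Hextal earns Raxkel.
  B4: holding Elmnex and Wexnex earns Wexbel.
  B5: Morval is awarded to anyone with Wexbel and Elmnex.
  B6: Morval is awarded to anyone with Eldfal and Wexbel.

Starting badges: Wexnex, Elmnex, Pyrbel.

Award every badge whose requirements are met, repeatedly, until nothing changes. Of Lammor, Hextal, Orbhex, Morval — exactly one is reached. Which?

Morval

With Elmnex and Wexnex, Wexbel is earned (B4).
With Wexbel and Elmnex, Morval is earned (B5).
Orbhex would need Eldfal, Elmnex, and Pyrbel (B2), but Eldfal is never earned. No rule produces Lammor, and it is not given. Hextal would need Pyrbel and Raxkel (B1), but Raxkel is never earned.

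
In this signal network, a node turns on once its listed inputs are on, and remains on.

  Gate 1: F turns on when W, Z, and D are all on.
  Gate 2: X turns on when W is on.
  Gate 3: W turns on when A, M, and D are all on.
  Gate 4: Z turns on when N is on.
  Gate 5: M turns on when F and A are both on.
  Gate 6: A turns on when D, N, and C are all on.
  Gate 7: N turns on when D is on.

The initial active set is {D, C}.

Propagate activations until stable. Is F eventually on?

No

F would need W, Z, and D (Gate 1), but W never turns on.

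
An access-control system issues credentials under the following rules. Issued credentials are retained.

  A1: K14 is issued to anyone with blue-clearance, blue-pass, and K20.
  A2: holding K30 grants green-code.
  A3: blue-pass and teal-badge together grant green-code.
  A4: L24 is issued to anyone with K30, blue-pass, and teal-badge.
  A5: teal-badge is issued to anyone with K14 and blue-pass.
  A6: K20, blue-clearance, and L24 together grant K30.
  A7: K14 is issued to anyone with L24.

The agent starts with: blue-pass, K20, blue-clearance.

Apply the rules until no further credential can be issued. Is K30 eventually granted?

No

K30 would need K20, blue-clearance, and L24 (A6), but L24 is never granted.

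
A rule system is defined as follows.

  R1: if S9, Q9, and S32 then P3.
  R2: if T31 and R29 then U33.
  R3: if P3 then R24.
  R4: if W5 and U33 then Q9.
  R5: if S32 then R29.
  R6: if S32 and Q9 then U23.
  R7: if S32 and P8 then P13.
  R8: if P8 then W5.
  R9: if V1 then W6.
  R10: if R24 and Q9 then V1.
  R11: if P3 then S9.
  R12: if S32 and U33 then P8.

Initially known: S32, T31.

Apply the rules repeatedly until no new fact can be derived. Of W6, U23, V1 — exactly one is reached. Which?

U23

S32 holds, so R29 follows (R5).
T31 and R29 hold, so U33 follows (R2).
From S32 and U33, R12 gives P8.
P8 holds, so W5 follows (R8).
From W5 and U33, R4 gives Q9.
S32 and Q9 hold, so U23 follows (R6).
W6 would need V1 (R9), but V1 is never established. V1 would need R24 and Q9 (R10), but R24 is never established.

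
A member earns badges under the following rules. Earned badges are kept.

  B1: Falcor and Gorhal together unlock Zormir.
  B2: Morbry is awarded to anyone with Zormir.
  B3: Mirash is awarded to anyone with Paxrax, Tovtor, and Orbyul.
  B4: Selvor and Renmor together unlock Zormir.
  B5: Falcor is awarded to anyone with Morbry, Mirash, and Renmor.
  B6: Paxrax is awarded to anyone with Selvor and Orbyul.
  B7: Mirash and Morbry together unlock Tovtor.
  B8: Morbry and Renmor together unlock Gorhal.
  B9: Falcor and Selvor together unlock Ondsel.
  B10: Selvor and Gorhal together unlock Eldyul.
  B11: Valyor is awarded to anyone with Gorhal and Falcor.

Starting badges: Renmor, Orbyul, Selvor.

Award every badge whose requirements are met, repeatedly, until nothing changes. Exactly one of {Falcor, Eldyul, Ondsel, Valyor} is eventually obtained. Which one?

With Selvor and Renmor, Zormir is earned (B4).
With Zormir, Morbry is earned (B2).
With Morbry and Renmor, Gorhal is earned (B8).
With Selvor and Gorhal, Eldyul is earned (B10).
Falcor would need Morbry, Mirash, and Renmor (B5), but Mirash is never earned. Ondsel would need Falcor and Selvor (B9), but Falcor is never earned. Valyor would need Gorhal and Falcor (B11), but Falcor is never earned.

Eldyul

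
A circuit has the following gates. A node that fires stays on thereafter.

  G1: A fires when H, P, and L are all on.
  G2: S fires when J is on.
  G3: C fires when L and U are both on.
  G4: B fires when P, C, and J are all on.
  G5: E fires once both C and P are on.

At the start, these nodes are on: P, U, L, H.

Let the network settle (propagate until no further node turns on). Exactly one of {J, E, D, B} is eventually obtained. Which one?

G3: L and U on → C on.
C and P are on, so E fires (G5).
No rule produces D, and it is not given. B would need P, C, and J (G4), but J never turns on. No rule produces J, and it is not given.

E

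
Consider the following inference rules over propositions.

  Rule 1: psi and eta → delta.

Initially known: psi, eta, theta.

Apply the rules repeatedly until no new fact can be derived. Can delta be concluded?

psi and eta hold, so delta follows (Rule 1).

Yes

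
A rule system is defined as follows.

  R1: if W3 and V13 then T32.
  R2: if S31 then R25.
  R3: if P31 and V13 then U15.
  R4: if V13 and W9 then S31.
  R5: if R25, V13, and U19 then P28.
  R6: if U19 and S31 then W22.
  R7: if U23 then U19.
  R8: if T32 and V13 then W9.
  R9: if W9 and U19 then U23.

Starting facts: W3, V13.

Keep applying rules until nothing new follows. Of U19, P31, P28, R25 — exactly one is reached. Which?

W3 and V13 hold, so T32 follows (R1).
From T32 and V13, R8 gives W9.
V13 and W9 hold, so S31 follows (R4).
S31 holds, so R25 follows (R2).
P28 would need R25, V13, and U19 (R5), but U19 is never established. No rule produces P31, and it is not given. U19 would need U23 (R7), but U23 is never established.

R25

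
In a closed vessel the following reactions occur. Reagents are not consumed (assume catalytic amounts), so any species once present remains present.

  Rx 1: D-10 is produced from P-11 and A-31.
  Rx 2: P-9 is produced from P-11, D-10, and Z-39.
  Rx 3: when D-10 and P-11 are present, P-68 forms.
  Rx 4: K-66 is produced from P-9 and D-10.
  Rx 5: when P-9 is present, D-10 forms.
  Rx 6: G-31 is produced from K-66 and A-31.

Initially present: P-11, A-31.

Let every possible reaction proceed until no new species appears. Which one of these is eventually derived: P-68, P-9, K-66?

P-68

P-11 and A-31 present → D-10 forms (Rx 1).
D-10 and P-11 present → P-68 forms (Rx 3).
P-9 would need P-11, D-10, and Z-39 (Rx 2), but Z-39 never forms. K-66 would need P-9 and D-10 (Rx 4), but P-9 never forms.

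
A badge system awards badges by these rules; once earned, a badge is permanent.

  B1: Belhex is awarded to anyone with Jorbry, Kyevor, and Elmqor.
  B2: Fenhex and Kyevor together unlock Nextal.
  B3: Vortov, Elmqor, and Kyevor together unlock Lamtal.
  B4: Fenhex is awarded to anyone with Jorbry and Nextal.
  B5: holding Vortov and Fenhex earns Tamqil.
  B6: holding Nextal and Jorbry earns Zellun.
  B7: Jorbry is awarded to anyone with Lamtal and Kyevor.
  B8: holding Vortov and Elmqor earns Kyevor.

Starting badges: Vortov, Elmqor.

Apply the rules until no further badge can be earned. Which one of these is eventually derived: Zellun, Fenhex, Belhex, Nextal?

With Vortov and Elmqor, Kyevor is earned (B8).
With Vortov, Elmqor, and Kyevor, Lamtal is earned (B3).
With Lamtal and Kyevor, Jorbry is earned (B7).
With Jorbry, Kyevor, and Elmqor, Belhex is earned (B1).
Nextal would need Fenhex and Kyevor (B2), but Fenhex is never earned. Fenhex would need Jorbry and Nextal (B4), but Nextal is never earned. Zellun would need Nextal and Jorbry (B6), but Nextal is never earned.

Belhex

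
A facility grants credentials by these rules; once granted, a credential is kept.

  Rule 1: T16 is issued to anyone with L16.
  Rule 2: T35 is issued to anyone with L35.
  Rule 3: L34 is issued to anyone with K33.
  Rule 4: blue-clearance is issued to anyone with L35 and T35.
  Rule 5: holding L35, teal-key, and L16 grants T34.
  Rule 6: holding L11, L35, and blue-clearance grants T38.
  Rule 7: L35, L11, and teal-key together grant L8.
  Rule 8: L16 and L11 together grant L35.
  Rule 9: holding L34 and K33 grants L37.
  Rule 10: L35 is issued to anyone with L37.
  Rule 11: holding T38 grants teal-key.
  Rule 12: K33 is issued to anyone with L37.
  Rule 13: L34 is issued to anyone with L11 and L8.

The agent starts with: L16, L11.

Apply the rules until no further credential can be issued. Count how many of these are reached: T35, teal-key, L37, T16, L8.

4

Holding L16 and L11 grants L35 (Rule 8).
Holding L16 grants T16 (Rule 1).
Holding L35 grants T35 (Rule 2).
Holding L35 and T35 grants blue-clearance (Rule 4).
Holding L11, L35, and blue-clearance grants T38 (Rule 6).
Holding T38 grants teal-key (Rule 11).
Holding L35, L11, and teal-key grants L8 (Rule 7).
T35: reached.
teal-key: reached.
L37 would need L34 and K33 (Rule 9), but K33 is never granted.
T16: reached.
L8: reached.
Reached: T35, teal-key, T16, and L8 — 4 of the 5.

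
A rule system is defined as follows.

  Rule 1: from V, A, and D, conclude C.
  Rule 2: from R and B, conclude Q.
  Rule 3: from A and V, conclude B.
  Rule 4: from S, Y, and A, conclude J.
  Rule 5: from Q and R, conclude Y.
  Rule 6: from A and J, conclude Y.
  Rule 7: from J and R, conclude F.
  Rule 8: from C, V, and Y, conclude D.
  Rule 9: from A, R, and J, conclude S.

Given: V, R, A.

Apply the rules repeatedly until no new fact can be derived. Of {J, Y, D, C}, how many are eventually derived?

1

A and V hold, so B follows (Rule 3).
From R and B, Rule 2 gives Q.
Q and R hold, so Y follows (Rule 5).
J would need S, Y, and A (Rule 4), but S is never established.
Y: reached.
D would need C, V, and Y (Rule 8), but C is never established.
C would need V, A, and D (Rule 1), but D is never established.
Reached: Y — 1 of the 4.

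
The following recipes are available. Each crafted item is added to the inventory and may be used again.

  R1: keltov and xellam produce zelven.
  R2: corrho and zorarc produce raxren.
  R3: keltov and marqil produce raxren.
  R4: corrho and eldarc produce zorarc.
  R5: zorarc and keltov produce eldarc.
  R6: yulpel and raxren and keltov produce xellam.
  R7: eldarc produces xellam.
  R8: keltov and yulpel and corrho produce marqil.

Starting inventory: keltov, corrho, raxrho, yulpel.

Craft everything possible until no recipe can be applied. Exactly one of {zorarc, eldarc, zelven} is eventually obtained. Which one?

zelven

keltov and yulpel and corrho → marqil (R8).
keltov and marqil → raxren (R3).
yulpel and raxren and keltov → xellam (R6).
keltov and xellam → zelven (R1).
eldarc would need zorarc and keltov (R5), but zorarc is never obtained. zorarc would need corrho and eldarc (R4), but eldarc is never obtained.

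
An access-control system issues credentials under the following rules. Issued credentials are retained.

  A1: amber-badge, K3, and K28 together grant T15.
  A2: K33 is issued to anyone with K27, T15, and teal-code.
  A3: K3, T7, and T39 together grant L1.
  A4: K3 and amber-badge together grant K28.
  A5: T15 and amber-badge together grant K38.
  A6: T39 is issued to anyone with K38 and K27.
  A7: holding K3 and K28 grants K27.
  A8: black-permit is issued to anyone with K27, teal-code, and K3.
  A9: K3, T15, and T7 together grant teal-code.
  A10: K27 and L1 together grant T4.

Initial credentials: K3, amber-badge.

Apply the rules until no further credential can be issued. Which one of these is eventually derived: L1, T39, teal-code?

T39

Holding K3 and amber-badge grants K28 (A4).
Holding K3 and K28 grants K27 (A7).
Holding amber-badge, K3, and K28 grants T15 (A1).
Holding T15 and amber-badge grants K38 (A5).
Holding K38 and K27 grants T39 (A6).
teal-code would need K3, T15, and T7 (A9), but T7 is never granted. L1 would need K3, T7, and T39 (A3), but T7 is never granted.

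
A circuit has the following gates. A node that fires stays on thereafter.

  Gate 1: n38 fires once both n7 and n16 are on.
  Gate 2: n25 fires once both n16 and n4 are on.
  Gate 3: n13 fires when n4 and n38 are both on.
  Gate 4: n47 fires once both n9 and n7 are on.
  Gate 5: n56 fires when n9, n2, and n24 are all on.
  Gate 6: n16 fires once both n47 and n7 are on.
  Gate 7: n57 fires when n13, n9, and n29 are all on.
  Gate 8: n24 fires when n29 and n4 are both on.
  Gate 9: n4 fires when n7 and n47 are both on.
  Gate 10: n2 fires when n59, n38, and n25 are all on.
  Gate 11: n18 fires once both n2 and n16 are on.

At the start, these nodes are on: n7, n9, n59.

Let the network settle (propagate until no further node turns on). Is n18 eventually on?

n9 and n7 are on, so n47 fires (Gate 4).
n7 and n47 are on, so n4 fires (Gate 9).
Gate 6: n47 and n7 on → n16 on.
Gate 1: n7 and n16 on → n38 on.
n16 and n4 are on, so n25 fires (Gate 2).
n59, n38, and n25 are on, so n2 fires (Gate 10).
Gate 11: n2 and n16 on → n18 on.

Yes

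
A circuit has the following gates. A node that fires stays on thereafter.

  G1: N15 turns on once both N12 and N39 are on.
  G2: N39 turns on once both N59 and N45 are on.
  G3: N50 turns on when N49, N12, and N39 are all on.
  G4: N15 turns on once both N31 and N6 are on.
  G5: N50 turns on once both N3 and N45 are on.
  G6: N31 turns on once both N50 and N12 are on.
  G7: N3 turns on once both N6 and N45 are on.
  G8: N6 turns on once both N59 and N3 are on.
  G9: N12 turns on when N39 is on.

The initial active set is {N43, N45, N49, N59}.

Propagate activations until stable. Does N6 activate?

N6 would need N59 and N3 (G8), but N3 never turns on.

No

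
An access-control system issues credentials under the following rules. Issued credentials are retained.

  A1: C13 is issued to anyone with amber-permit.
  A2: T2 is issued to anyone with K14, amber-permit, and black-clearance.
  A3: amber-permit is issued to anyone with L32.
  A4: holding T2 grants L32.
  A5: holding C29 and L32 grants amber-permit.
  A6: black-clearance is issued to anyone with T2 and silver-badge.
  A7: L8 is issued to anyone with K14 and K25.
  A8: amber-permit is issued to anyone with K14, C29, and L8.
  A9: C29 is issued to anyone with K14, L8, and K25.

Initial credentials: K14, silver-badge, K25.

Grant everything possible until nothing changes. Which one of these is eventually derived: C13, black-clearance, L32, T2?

C13

Holding K14 and K25 grants L8 (A7).
Holding K14, L8, and K25 grants C29 (A9).
Holding K14, C29, and L8 grants amber-permit (A8).
Holding amber-permit grants C13 (A1).
black-clearance would need T2 and silver-badge (A6), but T2 is never granted. T2 would need K14, amber-permit, and black-clearance (A2), but black-clearance is never granted. L32 would need T2 (A4), but T2 is never granted.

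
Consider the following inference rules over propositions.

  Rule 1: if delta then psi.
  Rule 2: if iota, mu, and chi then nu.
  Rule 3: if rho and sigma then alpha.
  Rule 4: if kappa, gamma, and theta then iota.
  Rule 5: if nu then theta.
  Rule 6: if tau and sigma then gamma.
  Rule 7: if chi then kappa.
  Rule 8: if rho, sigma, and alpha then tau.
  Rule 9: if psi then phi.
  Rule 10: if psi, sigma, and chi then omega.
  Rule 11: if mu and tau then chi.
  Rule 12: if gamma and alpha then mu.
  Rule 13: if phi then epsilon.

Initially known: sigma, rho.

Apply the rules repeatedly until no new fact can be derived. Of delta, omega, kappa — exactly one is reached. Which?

From rho and sigma, Rule 3 gives alpha.
From rho, sigma, and alpha, Rule 8 gives tau.
tau and sigma hold, so gamma follows (Rule 6).
From gamma and alpha, Rule 12 gives mu.
From mu and tau, Rule 11 gives chi.
chi holds, so kappa follows (Rule 7).
omega would need psi, sigma, and chi (Rule 10), but psi is never established. No rule produces delta, and it is not given.

kappa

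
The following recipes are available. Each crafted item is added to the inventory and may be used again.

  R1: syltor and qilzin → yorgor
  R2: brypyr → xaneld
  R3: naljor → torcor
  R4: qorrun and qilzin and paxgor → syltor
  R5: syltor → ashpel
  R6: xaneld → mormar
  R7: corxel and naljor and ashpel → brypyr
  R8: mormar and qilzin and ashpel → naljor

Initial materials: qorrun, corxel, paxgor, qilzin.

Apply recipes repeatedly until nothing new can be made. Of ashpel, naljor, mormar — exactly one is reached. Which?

qorrun and qilzin and paxgor → syltor (R4).
syltor → ashpel (R5).
naljor would need mormar, qilzin, and ashpel (R8), but mormar is never obtained. mormar would need xaneld (R6), but xaneld is never obtained.

ashpel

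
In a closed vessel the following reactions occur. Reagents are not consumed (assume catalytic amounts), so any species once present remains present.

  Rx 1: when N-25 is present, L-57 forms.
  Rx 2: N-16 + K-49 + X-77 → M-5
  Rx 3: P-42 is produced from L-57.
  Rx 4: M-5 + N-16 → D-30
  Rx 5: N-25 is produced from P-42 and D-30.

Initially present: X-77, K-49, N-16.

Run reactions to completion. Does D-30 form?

Yes

N-16, K-49, and X-77 present → M-5 forms (Rx 2).
M-5 and N-16 present → D-30 forms (Rx 4).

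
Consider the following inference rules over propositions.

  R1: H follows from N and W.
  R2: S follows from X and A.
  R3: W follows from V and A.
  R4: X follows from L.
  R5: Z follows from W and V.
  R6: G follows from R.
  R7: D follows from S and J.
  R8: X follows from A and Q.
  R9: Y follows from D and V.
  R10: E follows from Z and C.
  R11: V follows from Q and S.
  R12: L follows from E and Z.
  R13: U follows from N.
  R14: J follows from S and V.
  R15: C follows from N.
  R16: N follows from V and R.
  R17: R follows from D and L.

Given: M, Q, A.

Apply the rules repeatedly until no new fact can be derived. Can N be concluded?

No

N would need V and R (R16), but R is never established.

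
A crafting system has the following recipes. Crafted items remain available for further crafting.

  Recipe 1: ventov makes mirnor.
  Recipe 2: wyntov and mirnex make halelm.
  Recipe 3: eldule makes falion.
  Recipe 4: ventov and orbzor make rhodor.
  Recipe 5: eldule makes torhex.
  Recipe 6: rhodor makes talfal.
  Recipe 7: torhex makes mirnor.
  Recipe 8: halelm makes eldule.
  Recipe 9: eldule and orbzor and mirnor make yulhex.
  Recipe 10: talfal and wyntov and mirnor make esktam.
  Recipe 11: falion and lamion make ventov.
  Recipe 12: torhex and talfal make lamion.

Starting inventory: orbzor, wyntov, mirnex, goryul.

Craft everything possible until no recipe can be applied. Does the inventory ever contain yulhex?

Yes

Using Recipe 2, wyntov and mirnex make halelm.
halelm → eldule (Recipe 8).
Using Recipe 5, eldule makes torhex.
Using Recipe 7, torhex makes mirnor.
Using Recipe 9, eldule, orbzor, and mirnor make yulhex.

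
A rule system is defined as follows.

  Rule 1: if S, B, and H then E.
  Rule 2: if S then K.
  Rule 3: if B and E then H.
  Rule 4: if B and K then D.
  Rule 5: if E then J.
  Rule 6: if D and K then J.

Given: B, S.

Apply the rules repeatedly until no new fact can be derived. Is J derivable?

Yes

S holds, so K follows (Rule 2).
From B and K, Rule 4 gives D.
D and K hold, so J follows (Rule 6).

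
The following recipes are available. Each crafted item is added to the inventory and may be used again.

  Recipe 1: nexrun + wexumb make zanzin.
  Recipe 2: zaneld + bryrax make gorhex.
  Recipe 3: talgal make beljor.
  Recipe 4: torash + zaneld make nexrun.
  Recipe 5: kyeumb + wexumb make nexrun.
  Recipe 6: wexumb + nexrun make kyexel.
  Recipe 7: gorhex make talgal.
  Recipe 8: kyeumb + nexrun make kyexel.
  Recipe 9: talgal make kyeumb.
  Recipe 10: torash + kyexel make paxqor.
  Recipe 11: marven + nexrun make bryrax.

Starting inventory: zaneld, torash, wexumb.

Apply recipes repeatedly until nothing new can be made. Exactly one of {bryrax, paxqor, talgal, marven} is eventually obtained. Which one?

paxqor

Using Recipe 4, torash and zaneld make nexrun.
wexumb + nexrun → kyexel (Recipe 6).
Using Recipe 10, torash and kyexel make paxqor.
talgal would need gorhex (Recipe 7), but gorhex is never obtained. No rule produces marven, and it is not given. bryrax would need marven and nexrun (Recipe 11), but marven is never obtained.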